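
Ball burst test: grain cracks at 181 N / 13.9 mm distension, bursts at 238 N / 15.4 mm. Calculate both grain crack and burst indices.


Crack index = 181 / 13.9 = 13.0 N/mm
Burst index = 238 / 15.4 = 15.5 N/mm


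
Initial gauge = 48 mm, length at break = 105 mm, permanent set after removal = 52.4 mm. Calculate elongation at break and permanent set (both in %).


Elongation at break = 118.8%
Permanent set = 9.2%

Elongation at break = (105 - 48) / 48 x 100 = 118.8%
Permanent set = (52.4 - 48) / 48 x 100 = 9.2%


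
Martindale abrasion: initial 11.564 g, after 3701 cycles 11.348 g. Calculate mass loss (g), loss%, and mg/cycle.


Loss = 11.564 - 11.348 = 0.216 g
Loss% = 0.216 / 11.564 x 100 = 1.87%
Rate = 0.216 / 3701 x 1000 = 0.058 mg/cycle


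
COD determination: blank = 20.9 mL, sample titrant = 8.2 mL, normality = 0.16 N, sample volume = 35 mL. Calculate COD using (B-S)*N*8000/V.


464.5 mg/L


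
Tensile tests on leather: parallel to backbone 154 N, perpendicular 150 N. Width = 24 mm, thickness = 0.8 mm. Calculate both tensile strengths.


Parallel = 8.02 N/mm^2
Perpendicular = 7.81 N/mm^2

Area = 24 x 0.8 = 19.2 mm^2
TS (parallel) = 154 / 19.2 = 8.02 N/mm^2
TS (perpendicular) = 150 / 19.2 = 7.81 N/mm^2


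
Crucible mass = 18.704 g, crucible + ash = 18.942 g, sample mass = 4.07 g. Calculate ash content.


Ash mass = 18.942 - 18.704 = 0.238 g
Ash% = 0.238 / 4.07 x 100 = 5.85%


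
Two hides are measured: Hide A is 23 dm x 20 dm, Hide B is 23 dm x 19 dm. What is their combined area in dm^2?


897 dm^2


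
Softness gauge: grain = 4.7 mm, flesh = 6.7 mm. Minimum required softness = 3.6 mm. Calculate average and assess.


Average = (4.7 + 6.7) / 2 = 5.70 mm
Minimum = 3.6 mm
Meets requirement: Yes


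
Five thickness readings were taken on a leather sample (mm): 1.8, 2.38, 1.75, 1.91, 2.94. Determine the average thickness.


2.16 mm

Sum = 1.8 + 2.38 + 1.75 + 1.91 + 2.94 = 10.78
Average = 10.78 / 5 = 2.16 mm


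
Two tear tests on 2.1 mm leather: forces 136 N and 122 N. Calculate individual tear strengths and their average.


Tear 1 = 64.8 N/mm
Tear 2 = 58.1 N/mm
Average = 61.5 N/mm


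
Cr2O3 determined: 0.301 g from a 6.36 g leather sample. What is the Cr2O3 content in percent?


4.73%

Cr2O3% = 0.301 / 6.36 x 100
Cr2O3% = 4.73%


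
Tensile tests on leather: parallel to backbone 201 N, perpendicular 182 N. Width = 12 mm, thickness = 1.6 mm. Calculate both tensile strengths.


Parallel = 10.47 N/mm^2
Perpendicular = 9.48 N/mm^2


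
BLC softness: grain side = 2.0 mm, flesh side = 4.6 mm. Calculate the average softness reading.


3.30 mm


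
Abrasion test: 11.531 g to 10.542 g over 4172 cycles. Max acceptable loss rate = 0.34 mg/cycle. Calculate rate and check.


Loss = 11.531 - 10.542 = 0.989 g
Rate = 0.989 g / 4172 cycles x 1000 = 0.237 mg/cycle
Max = 0.34 mg/cycle
Passes: Yes


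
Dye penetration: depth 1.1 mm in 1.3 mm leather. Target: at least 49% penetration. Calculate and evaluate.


Penetration = 84.6%
Meets target: Yes

Penetration = 1.1 / 1.3 x 100 = 84.6%
Target: 49%
Meets target: Yes


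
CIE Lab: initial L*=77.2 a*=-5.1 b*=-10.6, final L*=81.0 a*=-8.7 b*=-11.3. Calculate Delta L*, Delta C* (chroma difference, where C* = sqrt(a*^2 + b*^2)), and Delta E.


Delta L* = 81.0 - 77.2 = 3.8
C1* = sqrt((-5.1)^2 + (-10.6)^2) = 11.763
C2* = sqrt((-8.7)^2 + (-11.3)^2) = 14.261
Delta C* = 14.261 - 11.763 = 2.50
Delta E = sqrt((3.8)^2 + (-3.6)^2 + (-0.7)^2) = 5.28


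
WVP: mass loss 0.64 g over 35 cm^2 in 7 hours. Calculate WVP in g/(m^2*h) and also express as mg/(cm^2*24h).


WVP = 26.12 g/(m^2*h)
Daily rate = 62.69 mg/(cm^2*24h)


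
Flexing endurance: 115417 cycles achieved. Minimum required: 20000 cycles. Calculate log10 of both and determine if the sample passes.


Achieved: log10 = 5.06
Required: log10 = 4.30
Passes: Yes


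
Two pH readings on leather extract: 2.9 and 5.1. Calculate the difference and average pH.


Difference = |2.9 - 5.1| = 2.2
Average = (2.9 + 5.1) / 2 = 4.00


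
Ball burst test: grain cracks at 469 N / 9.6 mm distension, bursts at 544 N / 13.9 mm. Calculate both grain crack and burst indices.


Crack index = 48.9 N/mm
Burst index = 39.1 N/mm

Crack index = 469 / 9.6 = 48.9 N/mm
Burst index = 544 / 13.9 = 39.1 N/mm


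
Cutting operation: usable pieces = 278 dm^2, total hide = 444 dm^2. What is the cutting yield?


62.6%

Yield = usable / total x 100
Yield = 278 / 444 x 100 = 62.6%


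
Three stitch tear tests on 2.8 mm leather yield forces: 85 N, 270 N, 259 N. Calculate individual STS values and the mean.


STS1 = 85 / 2.8 = 30.4 N/mm
STS2 = 270 / 2.8 = 96.4 N/mm
STS3 = 259 / 2.8 = 92.5 N/mm
Mean = (30.4 + 96.4 + 92.5) / 3 = 73.1 N/mm


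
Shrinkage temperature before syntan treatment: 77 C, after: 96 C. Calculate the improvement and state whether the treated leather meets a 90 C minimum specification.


Improvement = 96 - 77 = 19 C
Spec check: 96 C >= 90 C? Yes


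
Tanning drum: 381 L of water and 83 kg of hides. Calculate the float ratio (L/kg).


Float ratio = water / hide weight
Ratio = 381 / 83 = 4.6


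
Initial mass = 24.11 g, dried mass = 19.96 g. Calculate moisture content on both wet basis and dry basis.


Moisture lost = 24.11 - 19.96 = 4.15 g
Wet basis MC = 4.15 / 24.11 x 100 = 17.2%
Dry basis MC = 4.15 / 19.96 x 100 = 20.8%


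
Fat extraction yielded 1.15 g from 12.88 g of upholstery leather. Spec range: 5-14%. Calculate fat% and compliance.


Fat% = 1.15 / 12.88 x 100 = 8.9%
Spec range: 5-14%
Compliant: Yes


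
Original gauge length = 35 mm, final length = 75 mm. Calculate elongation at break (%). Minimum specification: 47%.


Elongation = 114.3%
Meets spec: Yes

Extension = 75 - 35 = 40 mm
Elongation = 40 / 35 x 100 = 114.3%
Minimum required: 47%
Meets specification: Yes


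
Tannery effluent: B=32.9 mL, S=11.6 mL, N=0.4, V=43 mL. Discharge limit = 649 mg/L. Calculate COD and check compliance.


COD = 1585.1 mg/L
Compliant: No

COD = (32.9 - 11.6) x 0.4 x 8000 / 43 = 1585.1 mg/L
Limit: 649 mg/L
Compliant: No


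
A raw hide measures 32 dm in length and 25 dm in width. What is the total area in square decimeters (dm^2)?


Area = length x width
Area = 32 x 25 = 800 dm^2


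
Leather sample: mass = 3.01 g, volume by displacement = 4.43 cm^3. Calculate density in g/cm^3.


0.679 g/cm^3

Density = mass / volume
Density = 3.01 / 4.43 = 0.679 g/cm^3


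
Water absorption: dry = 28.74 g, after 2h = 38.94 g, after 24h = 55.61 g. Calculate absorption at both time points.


WA (2h) = (38.94 - 28.74) / 28.74 x 100 = 35.5%
WA (24h) = (55.61 - 28.74) / 28.74 x 100 = 93.5%


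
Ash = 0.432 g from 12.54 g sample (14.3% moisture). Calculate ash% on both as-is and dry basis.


As-is ash = 3.44%
Dry-basis ash = 4.02%


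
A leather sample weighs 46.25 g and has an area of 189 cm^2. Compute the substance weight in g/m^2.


2447.1 g/m^2


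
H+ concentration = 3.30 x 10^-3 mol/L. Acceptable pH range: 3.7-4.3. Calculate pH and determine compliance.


pH = -log10(3.30 x 10^-3) = 2.48
Range: 3.7 to 4.3
Compliant: No


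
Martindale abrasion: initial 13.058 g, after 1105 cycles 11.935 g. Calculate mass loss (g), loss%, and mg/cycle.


Mass loss = 1.123 g
Loss = 8.60%
Rate = 1.016 mg/cycle

Loss = 13.058 - 11.935 = 1.123 g
Loss% = 1.123 / 13.058 x 100 = 8.60%
Rate = 1.123 / 1105 x 1000 = 1.016 mg/cycle


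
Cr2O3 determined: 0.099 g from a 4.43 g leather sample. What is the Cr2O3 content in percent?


Cr2O3% = 0.099 / 4.43 x 100
Cr2O3% = 2.23%


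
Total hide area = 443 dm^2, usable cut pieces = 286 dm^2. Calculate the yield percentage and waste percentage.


Yield = 64.6%
Waste = 35.4%

Yield = 286 / 443 x 100 = 64.6%
Waste = 443 - 286 = 157 dm^2
Waste% = 100 - 64.6 = 35.4%


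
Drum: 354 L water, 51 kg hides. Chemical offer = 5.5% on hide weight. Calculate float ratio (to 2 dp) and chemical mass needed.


Float ratio = 354 / 51 = 6.94
Chemical = 51 x 5.5 / 100 = 2.805 kg


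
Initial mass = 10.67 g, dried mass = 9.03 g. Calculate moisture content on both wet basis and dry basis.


Wet basis = 15.4%
Dry basis = 18.2%

Moisture lost = 10.67 - 9.03 = 1.64 g
Wet basis MC = 1.64 / 10.67 x 100 = 15.4%
Dry basis MC = 1.64 / 9.03 x 100 = 18.2%


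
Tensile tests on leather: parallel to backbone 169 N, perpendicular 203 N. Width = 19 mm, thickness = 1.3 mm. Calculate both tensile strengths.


Parallel = 6.84 N/mm^2
Perpendicular = 8.22 N/mm^2

Area = 19 x 1.3 = 24.7 mm^2
TS (parallel) = 169 / 24.7 = 6.84 N/mm^2
TS (perpendicular) = 203 / 24.7 = 8.22 N/mm^2


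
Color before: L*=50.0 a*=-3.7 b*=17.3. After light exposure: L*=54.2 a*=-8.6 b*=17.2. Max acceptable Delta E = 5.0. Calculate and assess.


Delta E = 6.45
Passes: No

dL = 4.2, da = -4.9, db = -0.1
dE = sqrt((4.2)^2 + (-4.9)^2 + (-0.1)^2) = 6.45
Max = 5.0
Passes: No


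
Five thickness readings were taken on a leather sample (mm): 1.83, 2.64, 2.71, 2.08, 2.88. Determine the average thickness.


Sum = 1.83 + 2.64 + 2.71 + 2.08 + 2.88 = 12.14
Average = 12.14 / 5 = 2.43 mm


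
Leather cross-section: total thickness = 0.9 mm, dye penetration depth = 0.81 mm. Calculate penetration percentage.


90.0%


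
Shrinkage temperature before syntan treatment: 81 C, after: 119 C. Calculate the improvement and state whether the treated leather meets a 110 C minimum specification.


Improvement = 119 - 81 = 38 C
Spec check: 119 C >= 110 C? Yes


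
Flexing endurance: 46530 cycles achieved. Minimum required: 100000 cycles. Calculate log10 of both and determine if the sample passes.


Achieved: log10 = 4.67
Required: log10 = 5.00
Passes: No


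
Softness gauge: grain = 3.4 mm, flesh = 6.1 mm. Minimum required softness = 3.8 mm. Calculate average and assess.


Average = (3.4 + 6.1) / 2 = 4.75 mm
Minimum = 3.8 mm
Meets requirement: Yes


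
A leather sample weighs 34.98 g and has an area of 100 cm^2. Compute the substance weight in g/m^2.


3498.0 g/m^2

Substance weight = mass / area x 10000
SW = 34.98 / 100 x 10000
SW = 3498.0 g/m^2


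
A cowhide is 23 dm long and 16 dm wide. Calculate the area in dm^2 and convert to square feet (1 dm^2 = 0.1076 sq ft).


368 dm^2
39.60 sq ft

Area = 23 x 16 = 368 dm^2
Conversion: 368 x 0.1076 = 39.60 sq ft


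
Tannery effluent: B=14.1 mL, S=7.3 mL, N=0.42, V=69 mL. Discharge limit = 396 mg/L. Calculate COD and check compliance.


COD = 331.1 mg/L
Compliant: Yes

COD = (14.1 - 7.3) x 0.42 x 8000 / 69 = 331.1 mg/L
Limit: 396 mg/L
Compliant: Yes


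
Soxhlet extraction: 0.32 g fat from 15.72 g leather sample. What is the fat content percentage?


2.0%

Fat content = 0.32 / 15.72 x 100
Fat = 2.0%


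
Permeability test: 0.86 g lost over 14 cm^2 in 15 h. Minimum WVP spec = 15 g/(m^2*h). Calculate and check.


WVP = 0.86 / (14 x 15) x 10000 = 40.95 g/(m^2*h)
Minimum: 15 g/(m^2*h)
Meets spec: Yes


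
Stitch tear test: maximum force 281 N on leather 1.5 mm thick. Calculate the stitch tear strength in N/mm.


187.3 N/mm


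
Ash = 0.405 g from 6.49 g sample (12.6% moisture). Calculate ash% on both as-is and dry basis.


As-is ash% = 0.405 / 6.49 x 100 = 6.24%
Dry mass = 6.49 x (100 - 12.6) / 100 = 5.67226 g
Dry-basis ash% = 0.405 / 5.67226 x 100 = 7.14%


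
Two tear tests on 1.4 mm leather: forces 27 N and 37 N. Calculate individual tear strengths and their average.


Tear 1 = 19.3 N/mm
Tear 2 = 26.4 N/mm
Average = 22.9 N/mm


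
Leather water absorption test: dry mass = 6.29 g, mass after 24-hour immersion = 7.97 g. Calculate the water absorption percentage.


26.7%

Water absorbed = 7.97 - 6.29 = 1.68 g
WA% = 1.68 / 6.29 x 100 = 26.7%


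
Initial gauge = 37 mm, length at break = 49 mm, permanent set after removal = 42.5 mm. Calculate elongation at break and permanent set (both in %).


Elongation at break = 32.4%
Permanent set = 14.9%

Elongation at break = (49 - 37) / 37 x 100 = 32.4%
Permanent set = (42.5 - 37) / 37 x 100 = 14.9%


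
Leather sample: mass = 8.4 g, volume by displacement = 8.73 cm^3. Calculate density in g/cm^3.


Density = mass / volume
Density = 8.4 / 8.73 = 0.962 g/cm^3


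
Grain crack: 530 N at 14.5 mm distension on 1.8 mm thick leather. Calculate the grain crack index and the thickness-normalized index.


Crack index = 36.6 N/mm
Normalized index = 20.3 N/mm per mm


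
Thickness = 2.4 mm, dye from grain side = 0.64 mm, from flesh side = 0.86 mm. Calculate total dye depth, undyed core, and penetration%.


Total dyed = 0.64 + 0.86 = 1.50 mm
Undyed core = 2.4 - 1.50 = 0.90 mm
Penetration = 1.50 / 2.4 x 100 = 62.5%


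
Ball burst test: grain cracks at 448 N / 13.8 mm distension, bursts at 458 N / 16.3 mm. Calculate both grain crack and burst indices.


Crack index = 448 / 13.8 = 32.5 N/mm
Burst index = 458 / 16.3 = 28.1 N/mm


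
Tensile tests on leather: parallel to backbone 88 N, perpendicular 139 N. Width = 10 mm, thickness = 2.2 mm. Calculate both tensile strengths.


Area = 10 x 2.2 = 22.0 mm^2
TS (parallel) = 88 / 22.0 = 4.00 N/mm^2
TS (perpendicular) = 139 / 22.0 = 6.32 N/mm^2


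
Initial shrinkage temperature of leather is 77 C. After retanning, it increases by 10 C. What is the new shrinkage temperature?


New Ts = 77 + 10 = 87 C


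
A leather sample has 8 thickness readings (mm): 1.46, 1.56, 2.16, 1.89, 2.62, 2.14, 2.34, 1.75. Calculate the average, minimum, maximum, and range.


Sum = 15.92
Average = 15.92 / 8 = 1.99 mm
Minimum = 1.46 mm
Maximum = 2.62 mm
Range = 2.62 - 1.46 = 1.16 mm


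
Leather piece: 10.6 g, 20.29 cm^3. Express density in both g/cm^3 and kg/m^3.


0.522 g/cm^3
522 kg/m^3


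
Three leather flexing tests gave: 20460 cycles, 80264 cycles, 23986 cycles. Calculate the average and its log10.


Average = (20460 + 80264 + 23986) / 3 = 41570 cycles
log10(41570) = 4.62


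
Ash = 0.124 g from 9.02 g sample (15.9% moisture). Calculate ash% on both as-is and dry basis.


As-is ash% = 0.124 / 9.02 x 100 = 1.37%
Dry mass = 9.02 x (100 - 15.9) / 100 = 7.58582 g
Dry-basis ash% = 0.124 / 7.58582 x 100 = 1.63%


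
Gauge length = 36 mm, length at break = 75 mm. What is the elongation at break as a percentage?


108.3%

Extension = 75 - 36 = 39 mm
Elongation = 39 / 36 x 100 = 108.3%


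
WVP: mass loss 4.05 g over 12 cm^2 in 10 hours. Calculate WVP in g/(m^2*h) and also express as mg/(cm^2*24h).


WVP = 4.05 / (12 x 10) x 10000 = 337.50 g/(m^2*h)
Mass loss in mg = 4.05 x 1000 = 4050 mg
Per cm^2 per 24h in mg: 4050 x 24 / (12 x 10) = 97200 / 120 = 810.00 mg/(cm^2*24h)


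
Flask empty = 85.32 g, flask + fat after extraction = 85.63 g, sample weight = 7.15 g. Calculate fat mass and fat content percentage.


Fat mass = 85.63 - 85.32 = 0.31 g
Fat% = 0.31 / 7.15 x 100 = 4.3%


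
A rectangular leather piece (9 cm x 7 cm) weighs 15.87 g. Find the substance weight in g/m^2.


2519.0 g/m^2

Area = 9 x 7 = 63 cm^2
SW = 15.87 / 63 x 10000 = 2519.0 g/m^2


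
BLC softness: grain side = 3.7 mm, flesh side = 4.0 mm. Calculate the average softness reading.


3.85 mm

Average = (3.7 + 4.0) / 2
Average = 3.85 mm


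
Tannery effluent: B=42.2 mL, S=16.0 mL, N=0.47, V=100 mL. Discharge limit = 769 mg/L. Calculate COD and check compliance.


COD = 985.1 mg/L
Compliant: No

COD = (42.2 - 16.0) x 0.47 x 8000 / 100 = 985.1 mg/L
Limit: 769 mg/L
Compliant: No


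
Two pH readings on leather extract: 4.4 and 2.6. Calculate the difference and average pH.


Difference = 1.8
Average pH = 3.50


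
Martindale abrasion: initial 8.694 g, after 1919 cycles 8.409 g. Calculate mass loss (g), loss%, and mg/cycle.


Mass loss = 0.285 g
Loss = 3.28%
Rate = 0.149 mg/cycle

Loss = 8.694 - 8.409 = 0.285 g
Loss% = 0.285 / 8.694 x 100 = 3.28%
Rate = 0.285 / 1919 x 1000 = 0.149 mg/cycle


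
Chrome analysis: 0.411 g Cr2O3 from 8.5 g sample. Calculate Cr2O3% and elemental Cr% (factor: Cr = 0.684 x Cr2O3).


Cr2O3 = 4.84%
Cr = 3.31%

Cr2O3% = 0.411 / 8.5 x 100 = 4.84%
Cr% = 4.84 x 0.684 = 3.31%


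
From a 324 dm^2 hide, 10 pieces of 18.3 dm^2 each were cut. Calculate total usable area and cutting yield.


Total usable = 10 x 18.3 = 183.0 dm^2
Yield = 183.0 / 324 x 100 = 56.5%


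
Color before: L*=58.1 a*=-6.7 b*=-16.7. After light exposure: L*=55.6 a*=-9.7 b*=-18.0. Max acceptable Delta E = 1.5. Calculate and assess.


Delta E = 4.12
Passes: No

dL = -2.5, da = -3.0, db = -1.3
dE = sqrt((-2.5)^2 + (-3.0)^2 + (-1.3)^2) = 4.12
Max = 1.5
Passes: No


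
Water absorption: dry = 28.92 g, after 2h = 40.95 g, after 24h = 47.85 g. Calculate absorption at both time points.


WA (2h) = (40.95 - 28.92) / 28.92 x 100 = 41.6%
WA (24h) = (47.85 - 28.92) / 28.92 x 100 = 65.5%


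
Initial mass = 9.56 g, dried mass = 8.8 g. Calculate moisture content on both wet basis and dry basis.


Wet basis = 7.9%
Dry basis = 8.6%


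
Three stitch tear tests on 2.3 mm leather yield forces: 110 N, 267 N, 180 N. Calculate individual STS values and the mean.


STS1 = 110 / 2.3 = 47.8 N/mm
STS2 = 267 / 2.3 = 116.1 N/mm
STS3 = 180 / 2.3 = 78.3 N/mm
Mean = (47.8 + 116.1 + 78.3) / 3 = 80.7 N/mm


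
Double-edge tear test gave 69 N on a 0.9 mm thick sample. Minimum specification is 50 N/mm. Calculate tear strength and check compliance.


Tear strength = 76.7 N/mm
Compliant: Yes


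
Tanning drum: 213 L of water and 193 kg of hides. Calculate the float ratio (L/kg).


Float ratio = water / hide weight
Ratio = 213 / 193 = 1.1


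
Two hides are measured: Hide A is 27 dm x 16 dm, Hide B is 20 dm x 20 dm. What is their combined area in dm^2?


Hide A area = 27 x 16 = 432 dm^2
Hide B area = 20 x 20 = 400 dm^2
Total = 432 + 400 = 832 dm^2


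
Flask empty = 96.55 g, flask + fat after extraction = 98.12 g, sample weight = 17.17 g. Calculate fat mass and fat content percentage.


Fat mass = 1.57 g
Fat content = 9.1%


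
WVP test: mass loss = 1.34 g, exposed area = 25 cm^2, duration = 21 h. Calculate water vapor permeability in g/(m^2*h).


WVP = mass_loss / (area x time) x 10000
WVP = 1.34 / (25 x 21) x 10000
WVP = 1.34 / 525 x 10000 = 25.52 g/(m^2*h)


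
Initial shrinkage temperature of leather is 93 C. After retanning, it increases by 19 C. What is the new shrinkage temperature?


112 C


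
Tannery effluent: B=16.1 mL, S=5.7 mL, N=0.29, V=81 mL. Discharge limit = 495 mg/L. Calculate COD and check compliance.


COD = (16.1 - 5.7) x 0.29 x 8000 / 81 = 297.9 mg/L
Limit: 495 mg/L
Compliant: Yes


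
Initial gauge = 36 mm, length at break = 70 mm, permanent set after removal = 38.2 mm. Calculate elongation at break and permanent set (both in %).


Elongation at break = (70 - 36) / 36 x 100 = 94.4%
Permanent set = (38.2 - 36) / 36 x 100 = 6.1%


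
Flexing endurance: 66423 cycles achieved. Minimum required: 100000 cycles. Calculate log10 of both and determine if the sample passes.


log10(66423) = 4.82
log10(100000) = 5.00
Passes: No


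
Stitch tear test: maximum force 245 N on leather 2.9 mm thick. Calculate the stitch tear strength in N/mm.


Stitch tear strength = force / thickness
STS = 245 / 2.9 = 84.5 N/mm


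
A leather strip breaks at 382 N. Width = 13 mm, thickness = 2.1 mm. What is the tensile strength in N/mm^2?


Cross-sectional area = 13 x 2.1 = 27.3 mm^2
Tensile strength = 382 / 27.3 = 13.99 N/mm^2


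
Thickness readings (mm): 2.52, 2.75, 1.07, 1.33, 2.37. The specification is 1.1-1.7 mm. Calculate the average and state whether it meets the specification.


Average = 2.01 mm
Within specification: No


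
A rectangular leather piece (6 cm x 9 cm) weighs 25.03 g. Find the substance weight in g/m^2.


4635.2 g/m^2


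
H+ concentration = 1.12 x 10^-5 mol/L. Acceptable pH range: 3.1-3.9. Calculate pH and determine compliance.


pH = 4.95
Compliant: No

pH = -log10(1.12 x 10^-5) = 4.95
Range: 3.1 to 3.9
Compliant: No


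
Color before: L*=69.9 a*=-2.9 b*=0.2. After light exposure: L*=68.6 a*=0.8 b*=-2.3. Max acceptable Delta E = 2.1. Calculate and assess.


dL = -1.3, da = 3.7, db = -2.5
dE = sqrt((-1.3)^2 + (3.7)^2 + (-2.5)^2) = 4.65
Max = 2.1
Passes: No


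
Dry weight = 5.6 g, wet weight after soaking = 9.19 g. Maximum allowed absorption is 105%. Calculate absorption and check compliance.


Absorption = 64.1%
Compliant: Yes


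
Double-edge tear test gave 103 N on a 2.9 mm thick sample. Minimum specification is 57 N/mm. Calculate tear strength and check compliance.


Tear strength = 103 / 2.9 = 35.5 N/mm
Required minimum = 57 N/mm
Compliant: No


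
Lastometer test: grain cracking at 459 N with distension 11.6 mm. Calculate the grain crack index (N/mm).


Grain crack index = force / distension
Index = 459 / 11.6 = 39.6 N/mm


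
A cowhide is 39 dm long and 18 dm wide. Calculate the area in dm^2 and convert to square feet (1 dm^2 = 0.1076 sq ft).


702 dm^2
75.54 sq ft

Area = 39 x 18 = 702 dm^2
Conversion: 702 x 0.1076 = 75.54 sq ft


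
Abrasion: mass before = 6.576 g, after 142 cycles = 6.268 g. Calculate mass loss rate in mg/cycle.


2.169 mg/cycle

Mass loss = 6.576 - 6.268 = 0.308 g
Rate = 0.308 / 142 x 1000 = 2.169 mg/cycle


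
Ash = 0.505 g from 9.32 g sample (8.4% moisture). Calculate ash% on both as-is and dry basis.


As-is ash = 5.42%
Dry-basis ash = 5.92%

As-is ash% = 0.505 / 9.32 x 100 = 5.42%
Dry mass = 9.32 x (100 - 8.4) / 100 = 8.53712 g
Dry-basis ash% = 0.505 / 8.53712 x 100 = 5.92%


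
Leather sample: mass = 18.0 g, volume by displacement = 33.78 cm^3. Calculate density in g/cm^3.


Density = mass / volume
Density = 18.0 / 33.78 = 0.533 g/cm^3


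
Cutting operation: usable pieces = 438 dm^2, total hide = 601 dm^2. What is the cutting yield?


72.9%

Yield = usable / total x 100
Yield = 438 / 601 x 100 = 72.9%


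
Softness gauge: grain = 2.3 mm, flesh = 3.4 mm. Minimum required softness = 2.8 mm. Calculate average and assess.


Average = (2.3 + 3.4) / 2 = 2.85 mm
Minimum = 2.8 mm
Meets requirement: Yes


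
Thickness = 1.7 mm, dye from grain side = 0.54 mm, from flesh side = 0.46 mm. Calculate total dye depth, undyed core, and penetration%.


Total dyed = 1.00 mm
Undyed core = 0.70 mm
Penetration = 58.8%

Total dyed = 0.54 + 0.46 = 1.00 mm
Undyed core = 1.7 - 1.00 = 0.70 mm
Penetration = 1.00 / 1.7 x 100 = 58.8%


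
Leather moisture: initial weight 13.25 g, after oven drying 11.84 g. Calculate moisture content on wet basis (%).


10.6%


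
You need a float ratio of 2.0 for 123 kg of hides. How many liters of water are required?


Water = hide weight x target ratio
Water = 123 x 2.0 = 246.0 L


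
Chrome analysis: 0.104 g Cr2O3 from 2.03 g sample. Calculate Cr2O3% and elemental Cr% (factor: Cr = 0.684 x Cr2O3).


Cr2O3 = 5.12%
Cr = 3.50%

Cr2O3% = 0.104 / 2.03 x 100 = 5.12%
Cr% = 5.12 x 0.684 = 3.50%


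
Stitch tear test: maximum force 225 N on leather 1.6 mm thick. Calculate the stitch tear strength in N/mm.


Stitch tear strength = force / thickness
STS = 225 / 1.6 = 140.6 N/mm


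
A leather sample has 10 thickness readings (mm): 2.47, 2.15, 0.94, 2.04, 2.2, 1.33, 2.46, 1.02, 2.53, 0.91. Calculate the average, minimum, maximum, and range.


Average = 1.81 mm
Min = 0.91 mm
Max = 2.53 mm
Range = 1.62 mm

Sum = 18.05
Average = 18.05 / 10 = 1.81 mm
Minimum = 0.91 mm
Maximum = 2.53 mm
Range = 2.53 - 0.91 = 1.62 mm


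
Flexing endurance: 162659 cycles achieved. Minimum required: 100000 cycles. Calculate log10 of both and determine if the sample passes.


log10(162659) = 5.21
log10(100000) = 5.00
Passes: Yes


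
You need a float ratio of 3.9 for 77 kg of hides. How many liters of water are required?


300.3 L

Water = hide weight x target ratio
Water = 77 x 3.9 = 300.3 L


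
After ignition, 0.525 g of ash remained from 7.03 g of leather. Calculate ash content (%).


7.47%

Ash% = 0.525 / 7.03 x 100
Ash% = 7.47%


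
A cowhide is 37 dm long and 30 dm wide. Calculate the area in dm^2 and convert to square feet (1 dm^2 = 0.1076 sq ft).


Area = 37 x 30 = 1110 dm^2
Conversion: 1110 x 0.1076 = 119.44 sq ft


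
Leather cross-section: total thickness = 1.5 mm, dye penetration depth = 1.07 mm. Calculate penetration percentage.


Penetration% = 1.07 / 1.5 x 100
Penetration = 71.3%


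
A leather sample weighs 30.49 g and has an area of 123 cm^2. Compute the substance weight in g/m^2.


Substance weight = mass / area x 10000
SW = 30.49 / 123 x 10000
SW = 2478.9 g/m^2


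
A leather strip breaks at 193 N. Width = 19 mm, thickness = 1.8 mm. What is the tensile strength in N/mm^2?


5.64 N/mm^2

Cross-sectional area = 19 x 1.8 = 34.2 mm^2
Tensile strength = 193 / 34.2 = 5.64 N/mm^2


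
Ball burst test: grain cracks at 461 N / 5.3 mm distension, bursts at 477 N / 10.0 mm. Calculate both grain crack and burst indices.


Crack index = 461 / 5.3 = 87.0 N/mm
Burst index = 477 / 10.0 = 47.7 N/mm


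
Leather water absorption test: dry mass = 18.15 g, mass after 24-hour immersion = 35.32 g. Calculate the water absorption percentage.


94.6%

Water absorbed = 35.32 - 18.15 = 17.17 g
WA% = 17.17 / 18.15 x 100 = 94.6%


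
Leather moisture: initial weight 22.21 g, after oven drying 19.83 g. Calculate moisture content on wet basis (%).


10.7%

Moisture = 22.21 - 19.83 = 2.38 g
MC = 2.38 / 22.21 x 100 = 10.7%


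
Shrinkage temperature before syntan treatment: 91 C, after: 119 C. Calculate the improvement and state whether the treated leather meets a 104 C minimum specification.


Improvement = 119 - 91 = 28 C
Spec check: 119 C >= 104 C? Yes


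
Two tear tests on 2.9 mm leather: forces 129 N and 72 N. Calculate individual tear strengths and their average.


Tear 1 = 129 / 2.9 = 44.5 N/mm
Tear 2 = 72 / 2.9 = 24.8 N/mm
Average = (44.5 + 24.8) / 2 = 34.7 N/mm


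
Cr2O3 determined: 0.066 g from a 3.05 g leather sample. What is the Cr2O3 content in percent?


2.16%


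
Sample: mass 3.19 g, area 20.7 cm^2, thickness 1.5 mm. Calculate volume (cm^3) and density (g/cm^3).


Volume = 3.105 cm^3
Density = 1.027 g/cm^3

Thickness in cm = 1.5 / 10 = 0.15 cm
Volume = 20.7 x 0.15 = 3.105 cm^3
Density = 3.19 / 3.105 = 1.027 g/cm^3


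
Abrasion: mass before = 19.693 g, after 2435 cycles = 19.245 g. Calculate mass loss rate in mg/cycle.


0.184 mg/cycle


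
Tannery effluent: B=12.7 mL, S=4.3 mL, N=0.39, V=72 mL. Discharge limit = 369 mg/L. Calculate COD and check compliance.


COD = (12.7 - 4.3) x 0.39 x 8000 / 72 = 364.0 mg/L
Limit: 369 mg/L
Compliant: Yes


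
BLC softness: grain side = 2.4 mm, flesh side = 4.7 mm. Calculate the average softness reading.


Average = (2.4 + 4.7) / 2
Average = 3.55 mm


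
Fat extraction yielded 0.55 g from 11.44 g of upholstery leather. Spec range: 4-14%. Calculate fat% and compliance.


Fat% = 0.55 / 11.44 x 100 = 4.8%
Spec range: 4-14%
Compliant: Yes


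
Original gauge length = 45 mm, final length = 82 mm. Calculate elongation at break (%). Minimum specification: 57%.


Extension = 82 - 45 = 37 mm
Elongation = 37 / 45 x 100 = 82.2%
Minimum required: 57%
Meets specification: Yes


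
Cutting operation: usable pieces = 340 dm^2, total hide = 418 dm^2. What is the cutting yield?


Yield = usable / total x 100
Yield = 340 / 418 x 100 = 81.3%


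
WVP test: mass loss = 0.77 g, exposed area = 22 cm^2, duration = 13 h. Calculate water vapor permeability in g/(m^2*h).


WVP = mass_loss / (area x time) x 10000
WVP = 0.77 / (22 x 13) x 10000
WVP = 0.77 / 286 x 10000 = 26.92 g/(m^2*h)


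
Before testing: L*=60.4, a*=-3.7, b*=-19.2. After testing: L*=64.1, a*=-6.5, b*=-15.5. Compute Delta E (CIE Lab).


dL = 64.1 - 60.4 = 3.7
da = -6.5 - (-3.7) = -2.8
db = -15.5 - (-19.2) = 3.7
dE = sqrt((3.7)^2 + (-2.8)^2 + (3.7)^2) = 5.93


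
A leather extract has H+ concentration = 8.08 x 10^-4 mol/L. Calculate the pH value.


pH = -log10[H+]
pH = -log10(8.08 x 10^-4) = 3.09


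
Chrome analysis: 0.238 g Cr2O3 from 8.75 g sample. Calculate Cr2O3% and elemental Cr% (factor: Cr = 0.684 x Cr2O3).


Cr2O3 = 2.72%
Cr = 1.86%


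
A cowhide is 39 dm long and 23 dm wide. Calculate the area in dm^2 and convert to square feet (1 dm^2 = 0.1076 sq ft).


897 dm^2
96.52 sq ft

Area = 39 x 23 = 897 dm^2
Conversion: 897 x 0.1076 = 96.52 sq ft


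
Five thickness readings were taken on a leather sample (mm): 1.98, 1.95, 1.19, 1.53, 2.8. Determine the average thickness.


1.89 mm

Sum = 1.98 + 1.95 + 1.19 + 1.53 + 2.8 = 9.45
Average = 9.45 / 5 = 1.89 mm


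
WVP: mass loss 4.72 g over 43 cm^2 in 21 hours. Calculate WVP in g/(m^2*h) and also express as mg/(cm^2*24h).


WVP = 52.27 g/(m^2*h)
Daily rate = 125.45 mg/(cm^2*24h)

WVP = 4.72 / (43 x 21) x 10000 = 52.27 g/(m^2*h)
Mass loss in mg = 4.72 x 1000 = 4720 mg
Per cm^2 per 24h in mg: 4720 x 24 / (43 x 21) = 113280 / 903 = 125.45 mg/(cm^2*24h)


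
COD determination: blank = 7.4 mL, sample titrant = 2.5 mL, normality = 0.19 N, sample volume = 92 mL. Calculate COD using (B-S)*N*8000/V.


COD = (7.4 - 2.5) x 0.19 x 8000 / 92
COD = 4.9 x 0.19 x 8000 / 92
COD = 81.0 mg/L


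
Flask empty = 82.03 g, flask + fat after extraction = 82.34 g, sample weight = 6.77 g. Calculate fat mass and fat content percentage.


Fat mass = 82.34 - 82.03 = 0.31 g
Fat% = 0.31 / 6.77 x 100 = 4.6%


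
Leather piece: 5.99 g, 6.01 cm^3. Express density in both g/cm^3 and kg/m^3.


Density = 5.99 / 6.01 = 0.997 g/cm^3
Convert: 0.997 x 1000 = 997 kg/m^3


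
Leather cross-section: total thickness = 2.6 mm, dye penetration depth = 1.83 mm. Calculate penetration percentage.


Penetration% = 1.83 / 2.6 x 100
Penetration = 70.4%


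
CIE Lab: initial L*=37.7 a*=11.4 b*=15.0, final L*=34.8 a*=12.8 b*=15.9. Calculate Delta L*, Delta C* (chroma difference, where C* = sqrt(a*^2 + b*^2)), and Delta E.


Delta L* = 34.8 - 37.7 = -2.9
C1* = sqrt((11.4)^2 + (15.0)^2) = 18.840
C2* = sqrt((12.8)^2 + (15.9)^2) = 20.412
Delta C* = 20.412 - 18.840 = 1.57
Delta E = sqrt((-2.9)^2 + (1.4)^2 + (0.9)^2) = 3.34


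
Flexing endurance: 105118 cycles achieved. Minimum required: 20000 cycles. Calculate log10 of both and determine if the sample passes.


log10(105118) = 5.02
log10(20000) = 4.30
Passes: Yes


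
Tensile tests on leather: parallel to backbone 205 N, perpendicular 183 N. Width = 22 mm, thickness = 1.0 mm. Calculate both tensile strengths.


Area = 22 x 1.0 = 22.0 mm^2
TS (parallel) = 205 / 22.0 = 9.32 N/mm^2
TS (perpendicular) = 183 / 22.0 = 8.32 N/mm^2


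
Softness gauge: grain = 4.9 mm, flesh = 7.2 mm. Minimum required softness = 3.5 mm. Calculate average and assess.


Average = (4.9 + 7.2) / 2 = 6.05 mm
Minimum = 3.5 mm
Meets requirement: Yes


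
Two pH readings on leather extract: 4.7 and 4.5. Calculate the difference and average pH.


Difference = |4.7 - 4.5| = 0.2
Average = (4.7 + 4.5) / 2 = 4.60


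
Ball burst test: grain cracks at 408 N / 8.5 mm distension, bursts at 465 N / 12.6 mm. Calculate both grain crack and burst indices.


Crack index = 408 / 8.5 = 48.0 N/mm
Burst index = 465 / 12.6 = 36.9 N/mm


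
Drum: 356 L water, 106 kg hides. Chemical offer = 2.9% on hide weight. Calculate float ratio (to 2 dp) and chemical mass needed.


Float ratio = 3.36
Chemical needed = 3.074 kg


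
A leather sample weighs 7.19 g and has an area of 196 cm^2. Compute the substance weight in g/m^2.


366.8 g/m^2

Substance weight = mass / area x 10000
SW = 7.19 / 196 x 10000
SW = 366.8 g/m^2


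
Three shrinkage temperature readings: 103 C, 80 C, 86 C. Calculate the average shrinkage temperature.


89.7 C


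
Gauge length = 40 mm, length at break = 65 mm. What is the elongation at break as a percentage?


62.5%

Extension = 65 - 40 = 25 mm
Elongation = 25 / 40 x 100 = 62.5%


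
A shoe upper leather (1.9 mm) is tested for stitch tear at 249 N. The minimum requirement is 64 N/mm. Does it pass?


STS = 249 / 1.9 = 131.1 N/mm
Minimum required: 64 N/mm
Passes: Yes


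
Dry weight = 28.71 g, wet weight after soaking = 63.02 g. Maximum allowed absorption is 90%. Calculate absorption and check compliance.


WA = (63.02 - 28.71) / 28.71 x 100 = 119.5%
Maximum allowed: 90%
Compliant: No


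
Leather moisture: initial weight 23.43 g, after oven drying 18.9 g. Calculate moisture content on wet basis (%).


Moisture = 23.43 - 18.9 = 4.53 g
MC = 4.53 / 23.43 x 100 = 19.3%


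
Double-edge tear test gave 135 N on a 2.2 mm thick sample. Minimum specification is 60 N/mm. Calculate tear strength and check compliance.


Tear strength = 135 / 2.2 = 61.4 N/mm
Required minimum = 60 N/mm
Compliant: Yes


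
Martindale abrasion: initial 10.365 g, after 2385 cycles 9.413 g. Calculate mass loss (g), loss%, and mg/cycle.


Mass loss = 0.952 g
Loss = 9.18%
Rate = 0.399 mg/cycle

Loss = 10.365 - 9.413 = 0.952 g
Loss% = 0.952 / 10.365 x 100 = 9.18%
Rate = 0.952 / 2385 x 1000 = 0.399 mg/cycle


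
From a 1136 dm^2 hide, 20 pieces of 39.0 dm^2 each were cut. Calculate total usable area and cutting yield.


Total usable = 20 x 39.0 = 780.0 dm^2
Yield = 780.0 / 1136 x 100 = 68.7%


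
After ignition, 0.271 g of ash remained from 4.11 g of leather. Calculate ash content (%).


6.59%


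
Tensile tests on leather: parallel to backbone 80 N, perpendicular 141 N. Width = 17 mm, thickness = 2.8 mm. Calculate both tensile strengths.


Parallel = 1.68 N/mm^2
Perpendicular = 2.96 N/mm^2

Area = 17 x 2.8 = 47.6 mm^2
TS (parallel) = 80 / 47.6 = 1.68 N/mm^2
TS (perpendicular) = 141 / 47.6 = 2.96 N/mm^2


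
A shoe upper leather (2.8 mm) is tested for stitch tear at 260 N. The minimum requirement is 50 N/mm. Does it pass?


STS = 92.9 N/mm
Passes: Yes

STS = 260 / 2.8 = 92.9 N/mm
Minimum required: 50 N/mm
Passes: Yes


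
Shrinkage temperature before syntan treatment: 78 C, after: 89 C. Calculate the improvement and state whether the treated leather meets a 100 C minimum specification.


Improvement = 89 - 78 = 11 C
Spec check: 89 C >= 100 C? No


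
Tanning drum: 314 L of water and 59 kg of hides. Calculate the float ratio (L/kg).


5.3

Float ratio = water / hide weight
Ratio = 314 / 59 = 5.3


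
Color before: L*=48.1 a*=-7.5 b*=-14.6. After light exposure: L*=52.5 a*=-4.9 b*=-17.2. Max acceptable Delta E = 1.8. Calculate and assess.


Delta E = 5.73
Passes: No


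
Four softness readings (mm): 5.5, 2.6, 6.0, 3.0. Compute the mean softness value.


Sum = 5.5 + 2.6 + 6.0 + 3.0
Mean = 17.1 / 4 = 4.28 mm


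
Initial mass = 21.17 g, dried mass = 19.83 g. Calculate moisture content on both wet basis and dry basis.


Wet basis = 6.3%
Dry basis = 6.8%


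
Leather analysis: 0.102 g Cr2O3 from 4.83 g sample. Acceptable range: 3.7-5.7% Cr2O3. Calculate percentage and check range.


Cr2O3 = 2.11%
Within range: No

Cr2O3% = 0.102 / 4.83 x 100 = 2.11%
Acceptable range: 3.7 to 5.7%
Within range: No


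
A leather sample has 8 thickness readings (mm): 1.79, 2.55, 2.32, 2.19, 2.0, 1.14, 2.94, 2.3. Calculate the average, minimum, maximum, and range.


Sum = 17.23
Average = 17.23 / 8 = 2.15 mm
Minimum = 1.14 mm
Maximum = 2.94 mm
Range = 2.94 - 1.14 = 1.80 mm


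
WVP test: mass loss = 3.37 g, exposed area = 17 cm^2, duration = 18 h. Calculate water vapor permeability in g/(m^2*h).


110.13 g/(m^2*h)


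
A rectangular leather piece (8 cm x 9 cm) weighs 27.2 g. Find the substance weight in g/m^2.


3777.8 g/m^2

Area = 8 x 9 = 72 cm^2
SW = 27.2 / 72 x 10000 = 3777.8 g/m^2


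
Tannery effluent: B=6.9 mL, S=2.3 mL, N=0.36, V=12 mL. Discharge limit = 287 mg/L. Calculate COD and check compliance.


COD = 1104.0 mg/L
Compliant: No


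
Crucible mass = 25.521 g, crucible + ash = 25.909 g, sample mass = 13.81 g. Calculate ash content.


Ash mass = 0.388 g
Ash content = 2.81%


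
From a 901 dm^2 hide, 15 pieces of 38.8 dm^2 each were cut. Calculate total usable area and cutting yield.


Usable area = 582.0 dm^2
Yield = 64.6%

Total usable = 15 x 38.8 = 582.0 dm^2
Yield = 582.0 / 901 x 100 = 64.6%


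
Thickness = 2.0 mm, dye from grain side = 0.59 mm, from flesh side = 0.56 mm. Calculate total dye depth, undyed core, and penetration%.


Total dyed = 1.15 mm
Undyed core = 0.85 mm
Penetration = 57.5%

Total dyed = 0.59 + 0.56 = 1.15 mm
Undyed core = 2.0 - 1.15 = 0.85 mm
Penetration = 1.15 / 2.0 x 100 = 57.5%


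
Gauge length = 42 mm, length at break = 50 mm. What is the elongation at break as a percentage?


Extension = 50 - 42 = 8 mm
Elongation = 8 / 42 x 100 = 19.0%


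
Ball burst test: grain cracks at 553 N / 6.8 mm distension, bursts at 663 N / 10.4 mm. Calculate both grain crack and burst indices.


Crack index = 553 / 6.8 = 81.3 N/mm
Burst index = 663 / 10.4 = 63.8 N/mm


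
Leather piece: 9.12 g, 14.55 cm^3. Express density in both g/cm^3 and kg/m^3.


Density = 9.12 / 14.55 = 0.627 g/cm^3
Convert: 0.627 x 1000 = 627 kg/m^3


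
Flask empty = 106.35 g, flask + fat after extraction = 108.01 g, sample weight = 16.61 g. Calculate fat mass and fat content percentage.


Fat mass = 108.01 - 106.35 = 1.66 g
Fat% = 1.66 / 16.61 x 100 = 10.0%


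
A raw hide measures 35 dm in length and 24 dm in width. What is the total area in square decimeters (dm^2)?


Area = length x width
Area = 35 x 24 = 840 dm^2


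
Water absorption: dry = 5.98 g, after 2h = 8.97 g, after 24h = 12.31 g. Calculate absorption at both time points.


2h absorption = 50.0%
24h absorption = 105.9%


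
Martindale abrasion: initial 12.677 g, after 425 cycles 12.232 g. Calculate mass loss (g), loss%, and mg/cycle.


Mass loss = 0.445 g
Loss = 3.51%
Rate = 1.047 mg/cycle


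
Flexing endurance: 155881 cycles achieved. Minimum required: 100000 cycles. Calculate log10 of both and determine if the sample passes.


log10(155881) = 5.19
log10(100000) = 5.00
Passes: Yes


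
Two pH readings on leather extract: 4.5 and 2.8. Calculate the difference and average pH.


Difference = |4.5 - 2.8| = 1.7
Average = (4.5 + 2.8) / 2 = 3.65


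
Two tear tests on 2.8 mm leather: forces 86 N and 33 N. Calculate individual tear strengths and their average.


Tear 1 = 30.7 N/mm
Tear 2 = 11.8 N/mm
Average = 21.3 N/mm

Tear 1 = 86 / 2.8 = 30.7 N/mm
Tear 2 = 33 / 2.8 = 11.8 N/mm
Average = (30.7 + 11.8) / 2 = 21.3 N/mm


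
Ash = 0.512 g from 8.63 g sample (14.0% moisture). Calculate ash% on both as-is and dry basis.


As-is ash% = 0.512 / 8.63 x 100 = 5.93%
Dry mass = 8.63 x (100 - 14.0) / 100 = 7.4218 g
Dry-basis ash% = 0.512 / 7.4218 x 100 = 6.90%


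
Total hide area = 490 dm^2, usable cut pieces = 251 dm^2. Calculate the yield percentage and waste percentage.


Yield = 251 / 490 x 100 = 51.2%
Waste = 490 - 251 = 239 dm^2
Waste% = 100 - 51.2 = 48.8%


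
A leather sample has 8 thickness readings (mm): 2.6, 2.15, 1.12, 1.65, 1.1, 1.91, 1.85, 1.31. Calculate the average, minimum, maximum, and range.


Sum = 13.69
Average = 13.69 / 8 = 1.71 mm
Minimum = 1.1 mm
Maximum = 2.6 mm
Range = 2.6 - 1.1 = 1.50 mm


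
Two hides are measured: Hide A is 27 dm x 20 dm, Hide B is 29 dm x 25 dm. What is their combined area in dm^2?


Hide A area = 27 x 20 = 540 dm^2
Hide B area = 29 x 25 = 725 dm^2
Total = 540 + 725 = 1265 dm^2


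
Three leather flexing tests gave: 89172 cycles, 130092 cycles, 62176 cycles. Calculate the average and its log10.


Average = 93813 cycles
log10 = 4.97

Average = (89172 + 130092 + 62176) / 3 = 93813 cycles
log10(93813) = 4.97


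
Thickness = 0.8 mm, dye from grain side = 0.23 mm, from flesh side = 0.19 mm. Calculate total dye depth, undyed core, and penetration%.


Total dyed = 0.23 + 0.19 = 0.42 mm
Undyed core = 0.8 - 0.42 = 0.38 mm
Penetration = 0.42 / 0.8 x 100 = 52.5%
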